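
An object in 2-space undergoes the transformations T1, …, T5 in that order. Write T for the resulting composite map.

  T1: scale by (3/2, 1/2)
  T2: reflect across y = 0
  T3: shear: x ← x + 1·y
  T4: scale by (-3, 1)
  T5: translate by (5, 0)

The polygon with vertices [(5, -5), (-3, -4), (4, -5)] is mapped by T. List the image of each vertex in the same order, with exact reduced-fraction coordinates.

T1 scale by (3/2, 1/2): (5, -5) → (15/2, -5/2); (-3, -4) → (-9/2, -2); (4, -5) → (6, -5/2)
T2 reflect across y = 0: (15/2, -5/2) → (15/2, 5/2); (-9/2, -2) → (-9/2, 2); (6, -5/2) → (6, 5/2)
T3 shear: x ← x + 1·y: (15/2, 5/2) → (10, 5/2); (-9/2, 2) → (-5/2, 2); (6, 5/2) → (17/2, 5/2)
T4 scale by (-3, 1): (10, 5/2) → (-30, 5/2); (-5/2, 2) → (15/2, 2); (17/2, 5/2) → (-51/2, 5/2)
T5 translate by (5, 0): (-30, 5/2) → (-25, 5/2); (15/2, 2) → (25/2, 2); (-51/2, 5/2) → (-41/2, 5/2)

image vertices: (-25, 5/2), (25/2, 2), (-41/2, 5/2)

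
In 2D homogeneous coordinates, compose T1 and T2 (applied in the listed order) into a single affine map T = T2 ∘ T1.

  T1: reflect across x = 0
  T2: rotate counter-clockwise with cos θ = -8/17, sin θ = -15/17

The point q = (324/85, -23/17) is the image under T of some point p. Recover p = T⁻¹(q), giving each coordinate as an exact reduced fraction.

p = (3/5, 4)

T1 = [-1 0 0; 0 1 0; 0 0 1]
T2·T1 = [8/17 15/17 0; 15/17 -8/17 0; 0 0 1]
det M = -1; M⁻¹ = [8/17 15/17 0; 15/17 -8/17 0; 0 0 1]
M⁻¹ · (324/85, -23/17)ᵀ = (3/5, 4)ᵀ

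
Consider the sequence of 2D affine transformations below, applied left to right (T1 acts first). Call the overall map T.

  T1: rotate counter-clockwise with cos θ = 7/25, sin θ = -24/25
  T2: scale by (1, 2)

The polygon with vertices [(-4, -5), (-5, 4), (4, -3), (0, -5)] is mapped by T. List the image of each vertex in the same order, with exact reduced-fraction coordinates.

T1 rotate counter-clockwise with cos θ = 7/25, sin θ = -24/25: (-4, -5) → (-148/25, 61/25); (-5, 4) → (61/25, 148/25); (4, -3) → (-44/25, -117/25); (0, -5) → (-24/5, -7/5)
T2 scale by (1, 2): (-148/25, 61/25) → (-148/25, 122/25); (61/25, 148/25) → (61/25, 296/25); (-44/25, -117/25) → (-44/25, -234/25); (-24/5, -7/5) → (-24/5, -14/5)

image vertices: (-148/25, 122/25), (61/25, 296/25), (-44/25, -234/25), (-24/5, -14/5)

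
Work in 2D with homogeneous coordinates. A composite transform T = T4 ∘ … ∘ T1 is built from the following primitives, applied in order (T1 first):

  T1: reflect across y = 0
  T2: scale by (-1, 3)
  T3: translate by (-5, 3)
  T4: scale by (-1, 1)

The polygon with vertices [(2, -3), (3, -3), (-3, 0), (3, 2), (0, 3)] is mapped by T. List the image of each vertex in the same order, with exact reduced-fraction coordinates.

image vertices: (7, 12), (8, 12), (2, 3), (8, -3), (5, -6)

T1 reflect across y = 0: (2, -3) → (2, 3); (3, -3) → (3, 3); (-3, 0) → (-3, 0); (3, 2) → (3, -2); (0, 3) → (0, -3)
T2 scale by (-1, 3): (2, 3) → (-2, 9); (3, 3) → (-3, 9); (-3, 0) → (3, 0); (3, -2) → (-3, -6); (0, -3) → (0, -9)
T3 translate by (-5, 3): (-2, 9) → (-7, 12); (-3, 9) → (-8, 12); (3, 0) → (-2, 3); (-3, -6) → (-8, -3); (0, -9) → (-5, -6)
T4 scale by (-1, 1): (-7, 12) → (7, 12); (-8, 12) → (8, 12); (-2, 3) → (2, 3); (-8, -3) → (8, -3); (-5, -6) → (5, -6)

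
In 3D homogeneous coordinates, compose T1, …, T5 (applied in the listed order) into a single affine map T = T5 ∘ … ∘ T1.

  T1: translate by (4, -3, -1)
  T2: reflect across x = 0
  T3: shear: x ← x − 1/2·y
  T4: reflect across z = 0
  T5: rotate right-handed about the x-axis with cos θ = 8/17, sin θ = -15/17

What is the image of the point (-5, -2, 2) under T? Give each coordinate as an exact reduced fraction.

T(p) = (7/2, -55/17, 67/17)

T1 translate by (4, -3, -1): (-5, -2, 2) → (-1, -5, 1)
T2 reflect across x = 0: (-1, -5, 1) → (1, -5, 1)
T3 shear: x ← x − 1/2·y: (1, -5, 1) → (7/2, -5, 1)
T4 reflect across z = 0: (7/2, -5, 1) → (7/2, -5, -1)
T5 rotate right-handed about the x-axis with cos θ = 8/17, sin θ = -15/17: (7/2, -5, -1) → (7/2, -55/17, 67/17)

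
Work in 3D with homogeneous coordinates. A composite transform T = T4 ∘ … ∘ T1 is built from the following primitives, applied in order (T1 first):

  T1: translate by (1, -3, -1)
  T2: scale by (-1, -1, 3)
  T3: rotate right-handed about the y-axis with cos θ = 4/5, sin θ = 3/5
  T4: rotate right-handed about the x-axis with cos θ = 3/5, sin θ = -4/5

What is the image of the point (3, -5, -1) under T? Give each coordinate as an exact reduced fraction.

T(p) = (-34/5, 72/25, -196/25)

T1 translate by (1, -3, -1): (3, -5, -1) → (4, -8, -2)
T2 scale by (-1, -1, 3): (4, -8, -2) → (-4, 8, -6)
T3 rotate right-handed about the y-axis with cos θ = 4/5, sin θ = 3/5: (-4, 8, -6) → (-34/5, 8, -12/5)
T4 rotate right-handed about the x-axis with cos θ = 3/5, sin θ = -4/5: (-34/5, 8, -12/5) → (-34/5, 72/25, -196/25)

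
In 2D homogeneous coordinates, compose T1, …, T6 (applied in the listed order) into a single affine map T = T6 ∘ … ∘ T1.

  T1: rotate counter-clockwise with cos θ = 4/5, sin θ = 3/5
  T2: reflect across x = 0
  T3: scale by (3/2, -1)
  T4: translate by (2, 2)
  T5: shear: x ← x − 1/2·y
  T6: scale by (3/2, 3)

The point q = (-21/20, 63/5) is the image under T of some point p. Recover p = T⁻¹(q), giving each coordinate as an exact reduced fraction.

T1 = [4/5 -3/5 0; 3/5 4/5 0; 0 0 1]
T2·T1 = [-4/5 3/5 0; 3/5 4/5 0; 0 0 1]
T3·…·T1 = [-6/5 9/10 0; -3/5 -4/5 0; 0 0 1]
T4·…·T1 = [-6/5 9/10 2; -3/5 -4/5 2; 0 0 1]
T5·…·T1 = [-9/10 13/10 1; -3/5 -4/5 2; 0 0 1]
T6·…·T1 = [-27/20 39/20 3/2; -9/5 -12/5 6; 0 0 1]
det M = 27/4; M⁻¹ = [-16/45 -13/45 34/15; 4/15 -1/5 4/5; 0 0 1]
M⁻¹ · (-21/20, 63/5)ᵀ = (-1, -2)ᵀ

p = (-1, -2)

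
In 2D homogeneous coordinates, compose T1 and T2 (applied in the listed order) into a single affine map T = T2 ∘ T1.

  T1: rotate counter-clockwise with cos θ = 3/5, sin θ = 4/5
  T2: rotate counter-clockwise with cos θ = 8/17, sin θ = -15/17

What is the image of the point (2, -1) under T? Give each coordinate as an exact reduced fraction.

T1 rotate counter-clockwise with cos θ = 3/5, sin θ = 4/5: (2, -1) → (2, 1)
T2 rotate counter-clockwise with cos θ = 8/17, sin θ = -15/17: (2, 1) → (31/17, -22/17)

T(p) = (31/17, -22/17)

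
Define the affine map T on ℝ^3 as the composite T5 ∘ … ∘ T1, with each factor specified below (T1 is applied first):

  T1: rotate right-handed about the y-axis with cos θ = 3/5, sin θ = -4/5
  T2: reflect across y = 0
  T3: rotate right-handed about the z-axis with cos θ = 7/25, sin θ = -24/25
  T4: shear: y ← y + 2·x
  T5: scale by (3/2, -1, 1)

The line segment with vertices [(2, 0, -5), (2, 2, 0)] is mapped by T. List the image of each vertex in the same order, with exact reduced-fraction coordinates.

T1 rotate right-handed about the y-axis with cos θ = 3/5, sin θ = -4/5: (2, 0, -5) → (26/5, 0, -7/5); (2, 2, 0) → (6/5, 2, 8/5)
T2 reflect across y = 0: (26/5, 0, -7/5) → (26/5, 0, -7/5); (6/5, 2, 8/5) → (6/5, -2, 8/5)
T3 rotate right-handed about the z-axis with cos θ = 7/25, sin θ = -24/25: (26/5, 0, -7/5) → (182/125, -624/125, -7/5); (6/5, -2, 8/5) → (-198/125, -214/125, 8/5)
T4 shear: y ← y + 2·x: (182/125, -624/125, -7/5) → (182/125, -52/25, -7/5); (-198/125, -214/125, 8/5) → (-198/125, -122/25, 8/5)
T5 scale by (3/2, -1, 1): (182/125, -52/25, -7/5) → (273/125, 52/25, -7/5); (-198/125, -122/25, 8/5) → (-297/125, 122/25, 8/5)

image vertices: (273/125, 52/25, -7/5), (-297/125, 122/25, 8/5)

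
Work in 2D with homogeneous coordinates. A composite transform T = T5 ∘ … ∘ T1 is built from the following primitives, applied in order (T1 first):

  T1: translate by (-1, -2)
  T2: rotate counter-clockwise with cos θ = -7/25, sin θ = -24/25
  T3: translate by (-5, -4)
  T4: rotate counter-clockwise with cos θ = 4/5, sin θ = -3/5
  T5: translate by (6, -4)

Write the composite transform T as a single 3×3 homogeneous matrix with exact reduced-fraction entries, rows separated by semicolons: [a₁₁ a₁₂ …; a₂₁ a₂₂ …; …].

T1 = [1 0 -1; 0 1 -2; 0 0 1]
T2·T1 = [-7/25 24/25 -41/25; -24/25 -7/25 38/25; 0 0 1]
T3·…·T1 = [-7/25 24/25 -166/25; -24/25 -7/25 -62/25; 0 0 1]
T4·…·T1 = [-4/5 3/5 -34/5; -3/5 -4/5 2; 0 0 1]
T5·…·T1 = [-4/5 3/5 -4/5; -3/5 -4/5 -2; 0 0 1]

T = [-4/5 3/5 -4/5; -3/5 -4/5 -2; 0 0 1]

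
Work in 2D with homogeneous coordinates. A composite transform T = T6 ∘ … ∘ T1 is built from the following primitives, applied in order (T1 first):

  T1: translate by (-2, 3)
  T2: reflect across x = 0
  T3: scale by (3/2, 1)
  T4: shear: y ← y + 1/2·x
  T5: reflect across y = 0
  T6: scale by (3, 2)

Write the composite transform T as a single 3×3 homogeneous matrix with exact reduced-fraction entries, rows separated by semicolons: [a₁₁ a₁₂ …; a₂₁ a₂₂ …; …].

T1 = [1 0 -2; 0 1 3; 0 0 1]
T2·T1 = [-1 0 2; 0 1 3; 0 0 1]
T3·…·T1 = [-3/2 0 3; 0 1 3; 0 0 1]
T4·…·T1 = [-3/2 0 3; -3/4 1 9/2; 0 0 1]
T5·…·T1 = [-3/2 0 3; 3/4 -1 -9/2; 0 0 1]
T6·…·T1 = [-9/2 0 9; 3/2 -2 -9; 0 0 1]

T = [-9/2 0 9; 3/2 -2 -9; 0 0 1]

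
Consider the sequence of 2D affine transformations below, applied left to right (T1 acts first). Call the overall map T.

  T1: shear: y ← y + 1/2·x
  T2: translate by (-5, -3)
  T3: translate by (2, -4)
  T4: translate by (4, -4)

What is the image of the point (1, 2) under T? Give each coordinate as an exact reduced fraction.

T1 shear: y ← y + 1/2·x: (1, 2) → (1, 5/2)
T2 translate by (-5, -3): (1, 5/2) → (-4, -1/2)
T3 translate by (2, -4): (-4, -1/2) → (-2, -9/2)
T4 translate by (4, -4): (-2, -9/2) → (2, -17/2)

T(p) = (2, -17/2)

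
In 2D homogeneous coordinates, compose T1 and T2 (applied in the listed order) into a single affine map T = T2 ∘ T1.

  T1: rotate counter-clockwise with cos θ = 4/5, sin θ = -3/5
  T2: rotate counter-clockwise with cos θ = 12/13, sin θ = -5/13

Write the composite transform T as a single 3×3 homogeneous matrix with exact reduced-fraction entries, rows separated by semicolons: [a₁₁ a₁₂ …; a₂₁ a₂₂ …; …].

T = [33/65 56/65 0; -56/65 33/65 0; 0 0 1]

T1 = [4/5 3/5 0; -3/5 4/5 0; 0 0 1]
T2·T1 = [33/65 56/65 0; -56/65 33/65 0; 0 0 1]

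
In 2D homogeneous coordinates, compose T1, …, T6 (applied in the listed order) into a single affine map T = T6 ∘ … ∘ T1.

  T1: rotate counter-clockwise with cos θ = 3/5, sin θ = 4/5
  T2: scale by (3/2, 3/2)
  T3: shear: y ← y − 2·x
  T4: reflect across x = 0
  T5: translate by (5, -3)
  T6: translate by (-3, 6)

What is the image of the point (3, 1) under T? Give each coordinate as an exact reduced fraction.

T(p) = (1/2, 9/2)

T1 rotate counter-clockwise with cos θ = 3/5, sin θ = 4/5: (3, 1) → (1, 3)
T2 scale by (3/2, 3/2): (1, 3) → (3/2, 9/2)
T3 shear: y ← y − 2·x: (3/2, 9/2) → (3/2, 3/2)
T4 reflect across x = 0: (3/2, 3/2) → (-3/2, 3/2)
T5 translate by (5, -3): (-3/2, 3/2) → (7/2, -3/2)
T6 translate by (-3, 6): (7/2, -3/2) → (1/2, 9/2)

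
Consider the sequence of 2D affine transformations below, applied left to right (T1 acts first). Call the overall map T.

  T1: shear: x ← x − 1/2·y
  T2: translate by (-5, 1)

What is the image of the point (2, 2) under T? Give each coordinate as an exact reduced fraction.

T1 shear: x ← x − 1/2·y: (2, 2) → (1, 2)
T2 translate by (-5, 1): (1, 2) → (-4, 3)

T(p) = (-4, 3)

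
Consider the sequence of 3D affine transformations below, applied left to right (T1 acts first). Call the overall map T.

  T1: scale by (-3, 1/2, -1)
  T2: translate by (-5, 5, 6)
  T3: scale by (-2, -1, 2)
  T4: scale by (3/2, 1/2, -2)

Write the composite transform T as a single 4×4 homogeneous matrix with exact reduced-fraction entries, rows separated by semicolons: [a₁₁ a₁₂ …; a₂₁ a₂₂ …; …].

T1 = [-3 0 0 0; 0 1/2 0 0; 0 0 -1 0; 0 0 0 1]
T2·T1 = [-3 0 0 -5; 0 1/2 0 5; 0 0 -1 6; 0 0 0 1]
T3·…·T1 = [6 0 0 10; 0 -1/2 0 -5; 0 0 -2 12; 0 0 0 1]
T4·…·T1 = [9 0 0 15; 0 -1/4 0 -5/2; 0 0 4 -24; 0 0 0 1]

T = [9 0 0 15; 0 -1/4 0 -5/2; 0 0 4 -24; 0 0 0 1]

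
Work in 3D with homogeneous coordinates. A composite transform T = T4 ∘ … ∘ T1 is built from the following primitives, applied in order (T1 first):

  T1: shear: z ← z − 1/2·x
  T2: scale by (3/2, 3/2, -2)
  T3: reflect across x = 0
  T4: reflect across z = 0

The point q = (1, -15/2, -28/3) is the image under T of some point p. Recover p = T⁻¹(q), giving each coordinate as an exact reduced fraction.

p = (-2/3, -5, -5)

T1 = [1 0 0 0; 0 1 0 0; -1/2 0 1 0; 0 0 0 1]
T2·T1 = [3/2 0 0 0; 0 3/2 0 0; 1 0 -2 0; 0 0 0 1]
T3·…·T1 = [-3/2 0 0 0; 0 3/2 0 0; 1 0 -2 0; 0 0 0 1]
T4·…·T1 = [-3/2 0 0 0; 0 3/2 0 0; -1 0 2 0; 0 0 0 1]
det M = -9/2; M⁻¹ = [-2/3 0 0 0; 0 2/3 0 0; -1/3 0 1/2 0; 0 0 0 1]
M⁻¹ · (1, -15/2, -28/3)ᵀ = (-2/3, -5, -5)ᵀ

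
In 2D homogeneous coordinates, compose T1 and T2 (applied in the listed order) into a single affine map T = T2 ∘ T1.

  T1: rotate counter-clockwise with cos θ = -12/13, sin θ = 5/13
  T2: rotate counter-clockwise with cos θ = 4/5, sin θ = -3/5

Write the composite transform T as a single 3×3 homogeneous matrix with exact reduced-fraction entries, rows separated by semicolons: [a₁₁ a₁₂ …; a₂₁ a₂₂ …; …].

T = [-33/65 -56/65 0; 56/65 -33/65 0; 0 0 1]

T1 = [-12/13 -5/13 0; 5/13 -12/13 0; 0 0 1]
T2·T1 = [-33/65 -56/65 0; 56/65 -33/65 0; 0 0 1]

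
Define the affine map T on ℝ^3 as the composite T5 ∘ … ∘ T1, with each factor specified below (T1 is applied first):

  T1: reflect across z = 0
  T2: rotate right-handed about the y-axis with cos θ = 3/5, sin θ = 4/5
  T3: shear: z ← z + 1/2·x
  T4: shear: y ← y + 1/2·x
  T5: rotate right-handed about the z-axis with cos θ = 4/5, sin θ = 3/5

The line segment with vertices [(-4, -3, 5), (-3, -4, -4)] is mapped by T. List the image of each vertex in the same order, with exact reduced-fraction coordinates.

T1 reflect across z = 0: (-4, -3, 5) → (-4, -3, -5); (-3, -4, -4) → (-3, -4, 4)
T2 rotate right-handed about the y-axis with cos θ = 3/5, sin θ = 4/5: (-4, -3, -5) → (-32/5, -3, 1/5); (-3, -4, 4) → (7/5, -4, 24/5)
T3 shear: z ← z + 1/2·x: (-32/5, -3, 1/5) → (-32/5, -3, -3); (7/5, -4, 24/5) → (7/5, -4, 11/2)
T4 shear: y ← y + 1/2·x: (-32/5, -3, -3) → (-32/5, -31/5, -3); (7/5, -4, 11/2) → (7/5, -33/10, 11/2)
T5 rotate right-handed about the z-axis with cos θ = 4/5, sin θ = 3/5: (-32/5, -31/5, -3) → (-7/5, -44/5, -3); (7/5, -33/10, 11/2) → (31/10, -9/5, 11/2)

image vertices: (-7/5, -44/5, -3), (31/10, -9/5, 11/2)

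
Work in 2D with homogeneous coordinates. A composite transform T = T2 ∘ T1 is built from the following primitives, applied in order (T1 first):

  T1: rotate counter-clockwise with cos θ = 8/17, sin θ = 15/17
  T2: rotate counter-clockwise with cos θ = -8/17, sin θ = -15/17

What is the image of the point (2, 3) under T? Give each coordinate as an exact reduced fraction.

T1 rotate counter-clockwise with cos θ = 8/17, sin θ = 15/17: (2, 3) → (-29/17, 54/17)
T2 rotate counter-clockwise with cos θ = -8/17, sin θ = -15/17: (-29/17, 54/17) → (1042/289, 3/289)

T(p) = (1042/289, 3/289)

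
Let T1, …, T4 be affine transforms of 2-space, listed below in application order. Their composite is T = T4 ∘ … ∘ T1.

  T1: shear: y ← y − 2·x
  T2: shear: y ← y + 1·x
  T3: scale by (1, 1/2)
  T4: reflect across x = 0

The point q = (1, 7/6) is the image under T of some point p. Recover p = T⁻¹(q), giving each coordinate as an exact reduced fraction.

p = (-1, 4/3)

T1 = [1 0 0; -2 1 0; 0 0 1]
T2·T1 = [1 0 0; -1 1 0; 0 0 1]
T3·…·T1 = [1 0 0; -1/2 1/2 0; 0 0 1]
T4·…·T1 = [-1 0 0; -1/2 1/2 0; 0 0 1]
det M = -1/2; M⁻¹ = [-1 0 0; -1 2 0; 0 0 1]
M⁻¹ · (1, 7/6)ᵀ = (-1, 4/3)ᵀ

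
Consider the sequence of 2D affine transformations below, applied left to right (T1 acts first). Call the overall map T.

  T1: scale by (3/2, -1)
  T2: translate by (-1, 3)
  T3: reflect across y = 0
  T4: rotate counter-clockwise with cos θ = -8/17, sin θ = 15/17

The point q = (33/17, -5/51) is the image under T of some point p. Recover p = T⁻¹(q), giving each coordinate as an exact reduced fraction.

T1 = [3/2 0 0; 0 -1 0; 0 0 1]
T2·T1 = [3/2 0 -1; 0 -1 3; 0 0 1]
T3·…·T1 = [3/2 0 -1; 0 1 -3; 0 0 1]
T4·…·T1 = [-12/17 -15/17 53/17; 45/34 -8/17 9/17; 0 0 1]
det M = 3/2; M⁻¹ = [-16/51 10/17 2/3; -15/17 -8/17 3; 0 0 1]
M⁻¹ · (33/17, -5/51)ᵀ = (0, 4/3)ᵀ

p = (0, 4/3)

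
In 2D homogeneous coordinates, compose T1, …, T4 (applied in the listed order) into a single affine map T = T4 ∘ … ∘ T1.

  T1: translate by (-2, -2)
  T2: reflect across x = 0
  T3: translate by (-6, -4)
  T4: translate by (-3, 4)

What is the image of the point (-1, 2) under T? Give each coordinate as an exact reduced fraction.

T(p) = (-6, 0)

T1 translate by (-2, -2): (-1, 2) → (-3, 0)
T2 reflect across x = 0: (-3, 0) → (3, 0)
T3 translate by (-6, -4): (3, 0) → (-3, -4)
T4 translate by (-3, 4): (-3, -4) → (-6, 0)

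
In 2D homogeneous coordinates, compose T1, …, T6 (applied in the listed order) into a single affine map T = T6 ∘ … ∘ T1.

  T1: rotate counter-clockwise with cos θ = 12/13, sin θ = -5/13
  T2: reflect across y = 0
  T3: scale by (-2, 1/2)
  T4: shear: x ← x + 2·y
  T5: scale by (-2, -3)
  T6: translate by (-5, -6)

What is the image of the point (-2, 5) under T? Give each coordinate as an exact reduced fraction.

T1 rotate counter-clockwise with cos θ = 12/13, sin θ = -5/13: (-2, 5) → (1/13, 70/13)
T2 reflect across y = 0: (1/13, 70/13) → (1/13, -70/13)
T3 scale by (-2, 1/2): (1/13, -70/13) → (-2/13, -35/13)
T4 shear: x ← x + 2·y: (-2/13, -35/13) → (-72/13, -35/13)
T5 scale by (-2, -3): (-72/13, -35/13) → (144/13, 105/13)
T6 translate by (-5, -6): (144/13, 105/13) → (79/13, 27/13)

T(p) = (79/13, 27/13)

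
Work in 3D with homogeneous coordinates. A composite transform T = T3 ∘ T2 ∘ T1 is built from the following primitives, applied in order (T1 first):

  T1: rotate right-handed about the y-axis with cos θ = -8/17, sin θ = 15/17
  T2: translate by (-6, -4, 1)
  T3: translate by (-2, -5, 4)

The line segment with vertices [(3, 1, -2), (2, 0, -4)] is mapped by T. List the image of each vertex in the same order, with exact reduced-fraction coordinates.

image vertices: (-190/17, -8, 56/17), (-212/17, -9, 87/17)

T1 rotate right-handed about the y-axis with cos θ = -8/17, sin θ = 15/17: (3, 1, -2) → (-54/17, 1, -29/17); (2, 0, -4) → (-76/17, 0, 2/17)
T2 translate by (-6, -4, 1): (-54/17, 1, -29/17) → (-156/17, -3, -12/17); (-76/17, 0, 2/17) → (-178/17, -4, 19/17)
T3 translate by (-2, -5, 4): (-156/17, -3, -12/17) → (-190/17, -8, 56/17); (-178/17, -4, 19/17) → (-212/17, -9, 87/17)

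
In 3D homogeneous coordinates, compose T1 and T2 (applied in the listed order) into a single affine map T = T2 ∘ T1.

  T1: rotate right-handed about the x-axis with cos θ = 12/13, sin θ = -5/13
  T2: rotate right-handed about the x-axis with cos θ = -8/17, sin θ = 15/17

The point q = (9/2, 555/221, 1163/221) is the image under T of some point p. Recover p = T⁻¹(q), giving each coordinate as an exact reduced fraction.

T1 = [1 0 0 0; 0 12/13 5/13 0; 0 -5/13 12/13 0; 0 0 0 1]
T2·T1 = [1 0 0 0; 0 -21/221 -220/221 0; 0 220/221 -21/221 0; 0 0 0 1]
det M = 1; M⁻¹ = [1 0 0 0; 0 -21/221 220/221 0; 0 -220/221 -21/221 0; 0 0 0 1]
M⁻¹ · (9/2, 555/221, 1163/221)ᵀ = (9/2, 5, -3)ᵀ

p = (9/2, 5, -3)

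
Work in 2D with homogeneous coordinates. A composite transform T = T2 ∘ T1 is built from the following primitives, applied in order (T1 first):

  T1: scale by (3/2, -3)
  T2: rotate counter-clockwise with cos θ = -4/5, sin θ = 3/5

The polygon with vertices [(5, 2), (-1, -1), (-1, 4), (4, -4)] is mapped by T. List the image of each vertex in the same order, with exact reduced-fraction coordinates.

T1 scale by (3/2, -3): (5, 2) → (15/2, -6); (-1, -1) → (-3/2, 3); (-1, 4) → (-3/2, -12); (4, -4) → (6, 12)
T2 rotate counter-clockwise with cos θ = -4/5, sin θ = 3/5: (15/2, -6) → (-12/5, 93/10); (-3/2, 3) → (-3/5, -33/10); (-3/2, -12) → (42/5, 87/10); (6, 12) → (-12, -6)

image vertices: (-12/5, 93/10), (-3/5, -33/10), (42/5, 87/10), (-12, -6)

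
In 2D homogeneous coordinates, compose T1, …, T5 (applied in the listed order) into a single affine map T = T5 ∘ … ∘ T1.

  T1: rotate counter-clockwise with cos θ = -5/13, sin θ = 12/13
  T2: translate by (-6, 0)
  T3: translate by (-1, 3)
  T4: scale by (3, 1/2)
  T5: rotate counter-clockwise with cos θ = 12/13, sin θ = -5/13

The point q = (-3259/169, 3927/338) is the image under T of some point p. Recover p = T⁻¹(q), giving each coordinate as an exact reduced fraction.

p = (7/2, -1)

T1 = [-5/13 -12/13 0; 12/13 -5/13 0; 0 0 1]
T2·T1 = [-5/13 -12/13 -6; 12/13 -5/13 0; 0 0 1]
T3·…·T1 = [-5/13 -12/13 -7; 12/13 -5/13 3; 0 0 1]
T4·…·T1 = [-15/13 -36/13 -21; 6/13 -5/26 3/2; 0 0 1]
T5·…·T1 = [-150/169 -889/338 -489/26; 147/169 150/169 123/13; 0 0 1]
det M = 3/2; M⁻¹ = [100/169 889/507 -71/13; -98/169 -100/169 -69/13; 0 0 1]
M⁻¹ · (-3259/169, 3927/338)ᵀ = (7/2, -1)ᵀ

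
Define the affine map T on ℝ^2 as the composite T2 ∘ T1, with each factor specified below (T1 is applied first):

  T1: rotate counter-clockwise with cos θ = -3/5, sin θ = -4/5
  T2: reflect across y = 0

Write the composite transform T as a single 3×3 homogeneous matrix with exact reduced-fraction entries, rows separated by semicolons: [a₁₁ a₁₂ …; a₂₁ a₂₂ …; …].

T1 = [-3/5 4/5 0; -4/5 -3/5 0; 0 0 1]
T2·T1 = [-3/5 4/5 0; 4/5 3/5 0; 0 0 1]

T = [-3/5 4/5 0; 4/5 3/5 0; 0 0 1]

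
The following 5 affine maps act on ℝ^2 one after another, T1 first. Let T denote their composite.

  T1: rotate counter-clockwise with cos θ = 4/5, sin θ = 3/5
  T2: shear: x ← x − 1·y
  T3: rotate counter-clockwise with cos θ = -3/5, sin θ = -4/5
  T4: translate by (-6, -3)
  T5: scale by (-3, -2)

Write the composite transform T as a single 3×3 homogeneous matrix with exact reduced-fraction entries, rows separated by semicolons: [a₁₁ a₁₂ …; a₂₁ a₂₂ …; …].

T1 = [4/5 -3/5 0; 3/5 4/5 0; 0 0 1]
T2·T1 = [1/5 -7/5 0; 3/5 4/5 0; 0 0 1]
T3·…·T1 = [9/25 37/25 0; -13/25 16/25 0; 0 0 1]
T4·…·T1 = [9/25 37/25 -6; -13/25 16/25 -3; 0 0 1]
T5·…·T1 = [-27/25 -111/25 18; 26/25 -32/25 6; 0 0 1]

T = [-27/25 -111/25 18; 26/25 -32/25 6; 0 0 1]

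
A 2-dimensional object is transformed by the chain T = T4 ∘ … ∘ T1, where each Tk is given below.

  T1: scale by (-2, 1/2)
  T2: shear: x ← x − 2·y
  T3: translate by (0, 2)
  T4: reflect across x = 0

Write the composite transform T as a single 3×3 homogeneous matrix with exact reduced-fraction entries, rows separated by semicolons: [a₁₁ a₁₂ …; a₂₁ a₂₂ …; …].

T = [2 1 0; 0 1/2 2; 0 0 1]

T1 = [-2 0 0; 0 1/2 0; 0 0 1]
T2·T1 = [-2 -1 0; 0 1/2 0; 0 0 1]
T3·…·T1 = [-2 -1 0; 0 1/2 2; 0 0 1]
T4·…·T1 = [2 1 0; 0 1/2 2; 0 0 1]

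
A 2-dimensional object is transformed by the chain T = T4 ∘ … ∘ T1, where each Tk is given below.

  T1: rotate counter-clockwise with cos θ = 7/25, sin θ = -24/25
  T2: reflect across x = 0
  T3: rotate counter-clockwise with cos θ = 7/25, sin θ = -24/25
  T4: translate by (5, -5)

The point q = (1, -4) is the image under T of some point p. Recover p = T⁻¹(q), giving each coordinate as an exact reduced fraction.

p = (4, 1)

T1 = [7/25 24/25 0; -24/25 7/25 0; 0 0 1]
T2·T1 = [-7/25 -24/25 0; -24/25 7/25 0; 0 0 1]
T3·…·T1 = [-1 0 0; 0 1 0; 0 0 1]
T4·…·T1 = [-1 0 5; 0 1 -5; 0 0 1]
det M = -1; M⁻¹ = [-1 0 5; 0 1 5; 0 0 1]
M⁻¹ · (1, -4)ᵀ = (4, 1)ᵀ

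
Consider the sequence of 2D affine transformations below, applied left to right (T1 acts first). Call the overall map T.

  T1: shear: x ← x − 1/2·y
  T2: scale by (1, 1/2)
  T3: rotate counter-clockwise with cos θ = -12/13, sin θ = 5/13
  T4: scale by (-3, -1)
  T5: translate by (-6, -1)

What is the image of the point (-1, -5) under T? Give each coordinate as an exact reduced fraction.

T1 shear: x ← x − 1/2·y: (-1, -5) → (3/2, -5)
T2 scale by (1, 1/2): (3/2, -5) → (3/2, -5/2)
T3 rotate counter-clockwise with cos θ = -12/13, sin θ = 5/13: (3/2, -5/2) → (-11/26, 75/26)
T4 scale by (-3, -1): (-11/26, 75/26) → (33/26, -75/26)
T5 translate by (-6, -1): (33/26, -75/26) → (-123/26, -101/26)

T(p) = (-123/26, -101/26)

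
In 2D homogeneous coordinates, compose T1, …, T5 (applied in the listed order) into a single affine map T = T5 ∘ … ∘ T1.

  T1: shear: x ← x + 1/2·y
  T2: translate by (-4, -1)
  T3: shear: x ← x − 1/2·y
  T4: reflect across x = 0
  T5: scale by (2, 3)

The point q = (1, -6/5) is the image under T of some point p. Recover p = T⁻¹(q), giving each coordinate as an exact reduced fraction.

T1 = [1 1/2 0; 0 1 0; 0 0 1]
T2·T1 = [1 1/2 -4; 0 1 -1; 0 0 1]
T3·…·T1 = [1 0 -7/2; 0 1 -1; 0 0 1]
T4·…·T1 = [-1 0 7/2; 0 1 -1; 0 0 1]
T5·…·T1 = [-2 0 7; 0 3 -3; 0 0 1]
det M = -6; M⁻¹ = [-1/2 0 7/2; 0 1/3 1; 0 0 1]
M⁻¹ · (1, -6/5)ᵀ = (3, 3/5)ᵀ

p = (3, 3/5)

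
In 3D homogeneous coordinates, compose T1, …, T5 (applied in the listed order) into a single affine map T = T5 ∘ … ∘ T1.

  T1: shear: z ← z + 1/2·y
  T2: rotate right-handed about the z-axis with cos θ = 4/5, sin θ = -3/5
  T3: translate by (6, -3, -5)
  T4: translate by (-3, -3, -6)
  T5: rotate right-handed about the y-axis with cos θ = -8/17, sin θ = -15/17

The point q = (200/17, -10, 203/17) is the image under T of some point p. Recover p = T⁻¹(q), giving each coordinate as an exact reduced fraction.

T1 = [1 0 0 0; 0 1 0 0; 0 1/2 1 0; 0 0 0 1]
T2·T1 = [4/5 3/5 0 0; -3/5 4/5 0 0; 0 1/2 1 0; 0 0 0 1]
T3·…·T1 = [4/5 3/5 0 6; -3/5 4/5 0 -3; 0 1/2 1 -5; 0 0 0 1]
T4·…·T1 = [4/5 3/5 0 3; -3/5 4/5 0 -6; 0 1/2 1 -11; 0 0 0 1]
T5·…·T1 = [-32/85 -123/170 -15/17 141/17; -3/5 4/5 0 -6; 12/17 5/17 -8/17 133/17; 0 0 0 1]
det M = 1; M⁻¹ = [-32/85 -3/5 12/17 -6; -24/85 4/5 9/17 3; -63/85 -2/5 -25/34 19/2; 0 0 0 1]
M⁻¹ · (200/17, -10, 203/17)ᵀ = (4, -2, -4)ᵀ

p = (4, -2, -4)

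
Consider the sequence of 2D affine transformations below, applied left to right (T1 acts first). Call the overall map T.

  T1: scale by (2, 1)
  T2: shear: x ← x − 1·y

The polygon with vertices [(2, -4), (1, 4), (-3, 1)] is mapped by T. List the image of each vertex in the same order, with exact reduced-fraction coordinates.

T1 scale by (2, 1): (2, -4) → (4, -4); (1, 4) → (2, 4); (-3, 1) → (-6, 1)
T2 shear: x ← x − 1·y: (4, -4) → (8, -4); (2, 4) → (-2, 4); (-6, 1) → (-7, 1)

image vertices: (8, -4), (-2, 4), (-7, 1)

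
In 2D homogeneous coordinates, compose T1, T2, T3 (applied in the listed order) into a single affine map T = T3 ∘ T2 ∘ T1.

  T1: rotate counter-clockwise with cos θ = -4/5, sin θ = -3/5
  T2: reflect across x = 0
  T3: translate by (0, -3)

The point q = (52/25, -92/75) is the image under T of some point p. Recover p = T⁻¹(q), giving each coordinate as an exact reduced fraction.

T1 = [-4/5 3/5 0; -3/5 -4/5 0; 0 0 1]
T2·T1 = [4/5 -3/5 0; -3/5 -4/5 0; 0 0 1]
T3·…·T1 = [4/5 -3/5 0; -3/5 -4/5 -3; 0 0 1]
det M = -1; M⁻¹ = [4/5 -3/5 -9/5; -3/5 -4/5 -12/5; 0 0 1]
M⁻¹ · (52/25, -92/75)ᵀ = (3/5, -8/3)ᵀ

p = (3/5, -8/3)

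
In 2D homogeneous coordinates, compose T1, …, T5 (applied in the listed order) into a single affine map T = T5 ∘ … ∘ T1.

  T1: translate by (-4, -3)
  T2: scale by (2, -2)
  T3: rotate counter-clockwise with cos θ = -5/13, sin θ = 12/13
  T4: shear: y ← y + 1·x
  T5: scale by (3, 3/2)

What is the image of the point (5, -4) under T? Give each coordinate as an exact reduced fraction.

T(p) = (-534/13, -336/13)

T1 translate by (-4, -3): (5, -4) → (1, -7)
T2 scale by (2, -2): (1, -7) → (2, 14)
T3 rotate counter-clockwise with cos θ = -5/13, sin θ = 12/13: (2, 14) → (-178/13, -46/13)
T4 shear: y ← y + 1·x: (-178/13, -46/13) → (-178/13, -224/13)
T5 scale by (3, 3/2): (-178/13, -224/13) → (-534/13, -336/13)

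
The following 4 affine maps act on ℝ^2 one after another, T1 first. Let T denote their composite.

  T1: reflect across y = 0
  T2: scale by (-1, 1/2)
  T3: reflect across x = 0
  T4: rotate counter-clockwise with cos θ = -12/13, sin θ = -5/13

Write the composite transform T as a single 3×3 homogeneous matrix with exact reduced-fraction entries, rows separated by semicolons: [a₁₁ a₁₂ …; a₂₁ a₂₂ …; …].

T = [-12/13 -5/26 0; -5/13 6/13 0; 0 0 1]

T1 = [1 0 0; 0 -1 0; 0 0 1]
T2·T1 = [-1 0 0; 0 -1/2 0; 0 0 1]
T3·…·T1 = [1 0 0; 0 -1/2 0; 0 0 1]
T4·…·T1 = [-12/13 -5/26 0; -5/13 6/13 0; 0 0 1]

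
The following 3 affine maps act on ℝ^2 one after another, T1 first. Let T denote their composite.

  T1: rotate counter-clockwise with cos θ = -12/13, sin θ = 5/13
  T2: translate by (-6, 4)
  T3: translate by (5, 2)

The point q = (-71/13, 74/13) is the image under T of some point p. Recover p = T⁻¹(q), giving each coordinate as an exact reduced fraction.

p = (4, 2)

T1 = [-12/13 -5/13 0; 5/13 -12/13 0; 0 0 1]
T2·T1 = [-12/13 -5/13 -6; 5/13 -12/13 4; 0 0 1]
T3·…·T1 = [-12/13 -5/13 -1; 5/13 -12/13 6; 0 0 1]
det M = 1; M⁻¹ = [-12/13 5/13 -42/13; -5/13 -12/13 67/13; 0 0 1]
M⁻¹ · (-71/13, 74/13)ᵀ = (4, 2)ᵀ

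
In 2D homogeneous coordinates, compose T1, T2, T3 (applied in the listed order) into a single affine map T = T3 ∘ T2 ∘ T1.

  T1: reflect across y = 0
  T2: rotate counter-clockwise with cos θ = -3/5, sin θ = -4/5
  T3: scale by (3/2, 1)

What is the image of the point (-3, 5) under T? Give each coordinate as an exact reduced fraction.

T(p) = (-33/10, 27/5)

T1 reflect across y = 0: (-3, 5) → (-3, -5)
T2 rotate counter-clockwise with cos θ = -3/5, sin θ = -4/5: (-3, -5) → (-11/5, 27/5)
T3 scale by (3/2, 1): (-11/5, 27/5) → (-33/10, 27/5)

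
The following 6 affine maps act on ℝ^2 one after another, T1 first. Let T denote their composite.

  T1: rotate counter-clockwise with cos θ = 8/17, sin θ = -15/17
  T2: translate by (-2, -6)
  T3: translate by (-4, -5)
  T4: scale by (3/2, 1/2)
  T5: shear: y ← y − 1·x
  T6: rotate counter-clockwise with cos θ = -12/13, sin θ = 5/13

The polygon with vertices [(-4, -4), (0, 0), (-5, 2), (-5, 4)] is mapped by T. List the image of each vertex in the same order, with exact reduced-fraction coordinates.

T1 rotate counter-clockwise with cos θ = 8/17, sin θ = -15/17: (-4, -4) → (-92/17, 28/17); (0, 0) → (0, 0); (-5, 2) → (-10/17, 91/17); (-5, 4) → (20/17, 107/17)
T2 translate by (-2, -6): (-92/17, 28/17) → (-126/17, -74/17); (0, 0) → (-2, -6); (-10/17, 91/17) → (-44/17, -11/17); (20/17, 107/17) → (-14/17, 5/17)
T3 translate by (-4, -5): (-126/17, -74/17) → (-194/17, -159/17); (-2, -6) → (-6, -11); (-44/17, -11/17) → (-112/17, -96/17); (-14/17, 5/17) → (-82/17, -80/17)
T4 scale by (3/2, 1/2): (-194/17, -159/17) → (-291/17, -159/34); (-6, -11) → (-9, -11/2); (-112/17, -96/17) → (-168/17, -48/17); (-82/17, -80/17) → (-123/17, -40/17)
T5 shear: y ← y − 1·x: (-291/17, -159/34) → (-291/17, 423/34); (-9, -11/2) → (-9, 7/2); (-168/17, -48/17) → (-168/17, 120/17); (-123/17, -40/17) → (-123/17, 83/17)
T6 rotate counter-clockwise with cos θ = -12/13, sin θ = 5/13: (-291/17, 423/34) → (4869/442, -3993/221); (-9, 7/2) → (181/26, -87/13); (-168/17, 120/17) → (1416/221, -2280/221); (-123/17, 83/17) → (1061/221, -1611/221)

image vertices: (4869/442, -3993/221), (181/26, -87/13), (1416/221, -2280/221), (1061/221, -1611/221)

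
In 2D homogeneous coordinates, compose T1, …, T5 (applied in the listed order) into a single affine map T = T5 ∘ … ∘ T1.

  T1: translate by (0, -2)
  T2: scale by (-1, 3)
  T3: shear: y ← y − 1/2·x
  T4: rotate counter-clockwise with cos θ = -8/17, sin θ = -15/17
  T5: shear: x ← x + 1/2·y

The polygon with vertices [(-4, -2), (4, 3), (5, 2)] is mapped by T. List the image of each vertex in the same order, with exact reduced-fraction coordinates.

T1 translate by (0, -2): (-4, -2) → (-4, -4); (4, 3) → (4, 1); (5, 2) → (5, 0)
T2 scale by (-1, 3): (-4, -4) → (4, -12); (4, 1) → (-4, 3); (5, 0) → (-5, 0)
T3 shear: y ← y − 1/2·x: (4, -12) → (4, -14); (-4, 3) → (-4, 5); (-5, 0) → (-5, 5/2)
T4 rotate counter-clockwise with cos θ = -8/17, sin θ = -15/17: (4, -14) → (-242/17, 52/17); (-4, 5) → (107/17, 20/17); (-5, 5/2) → (155/34, 55/17)
T5 shear: x ← x + 1/2·y: (-242/17, 52/17) → (-216/17, 52/17); (107/17, 20/17) → (117/17, 20/17); (155/34, 55/17) → (105/17, 55/17)

image vertices: (-216/17, 52/17), (117/17, 20/17), (105/17, 55/17)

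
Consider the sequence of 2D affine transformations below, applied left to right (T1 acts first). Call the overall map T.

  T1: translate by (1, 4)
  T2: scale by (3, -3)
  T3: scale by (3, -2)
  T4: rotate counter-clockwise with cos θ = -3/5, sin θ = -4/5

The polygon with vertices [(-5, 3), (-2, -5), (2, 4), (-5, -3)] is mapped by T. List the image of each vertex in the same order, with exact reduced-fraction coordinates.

T1 translate by (1, 4): (-5, 3) → (-4, 7); (-2, -5) → (-1, -1); (2, 4) → (3, 8); (-5, -3) → (-4, 1)
T2 scale by (3, -3): (-4, 7) → (-12, -21); (-1, -1) → (-3, 3); (3, 8) → (9, -24); (-4, 1) → (-12, -3)
T3 scale by (3, -2): (-12, -21) → (-36, 42); (-3, 3) → (-9, -6); (9, -24) → (27, 48); (-12, -3) → (-36, 6)
T4 rotate counter-clockwise with cos θ = -3/5, sin θ = -4/5: (-36, 42) → (276/5, 18/5); (-9, -6) → (3/5, 54/5); (27, 48) → (111/5, -252/5); (-36, 6) → (132/5, 126/5)

image vertices: (276/5, 18/5), (3/5, 54/5), (111/5, -252/5), (132/5, 126/5)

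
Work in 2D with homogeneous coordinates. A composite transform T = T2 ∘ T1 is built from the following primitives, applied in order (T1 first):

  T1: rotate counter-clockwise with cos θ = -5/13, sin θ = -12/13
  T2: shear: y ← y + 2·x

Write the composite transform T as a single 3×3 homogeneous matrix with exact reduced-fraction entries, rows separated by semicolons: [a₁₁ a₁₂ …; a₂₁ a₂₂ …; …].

T = [-5/13 12/13 0; -22/13 19/13 0; 0 0 1]

T1 = [-5/13 12/13 0; -12/13 -5/13 0; 0 0 1]
T2·T1 = [-5/13 12/13 0; -22/13 19/13 0; 0 0 1]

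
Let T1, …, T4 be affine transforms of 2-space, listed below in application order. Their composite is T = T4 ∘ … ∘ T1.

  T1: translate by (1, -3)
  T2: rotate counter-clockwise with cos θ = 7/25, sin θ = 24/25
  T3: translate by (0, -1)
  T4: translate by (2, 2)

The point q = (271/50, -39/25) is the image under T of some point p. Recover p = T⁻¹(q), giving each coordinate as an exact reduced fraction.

T1 = [1 0 1; 0 1 -3; 0 0 1]
T2·T1 = [7/25 -24/25 79/25; 24/25 7/25 3/25; 0 0 1]
T3·…·T1 = [7/25 -24/25 79/25; 24/25 7/25 -22/25; 0 0 1]
T4·…·T1 = [7/25 -24/25 129/25; 24/25 7/25 28/25; 0 0 1]
det M = 1; M⁻¹ = [7/25 24/25 -63/25; -24/25 7/25 116/25; 0 0 1]
M⁻¹ · (271/50, -39/25)ᵀ = (-5/2, -1)ᵀ

p = (-5/2, -1)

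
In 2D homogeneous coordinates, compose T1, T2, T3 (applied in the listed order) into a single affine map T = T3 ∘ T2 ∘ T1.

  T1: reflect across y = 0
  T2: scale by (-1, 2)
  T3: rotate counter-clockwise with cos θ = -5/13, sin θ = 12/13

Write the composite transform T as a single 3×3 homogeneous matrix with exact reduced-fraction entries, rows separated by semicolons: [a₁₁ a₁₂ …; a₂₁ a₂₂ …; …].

T1 = [1 0 0; 0 -1 0; 0 0 1]
T2·T1 = [-1 0 0; 0 -2 0; 0 0 1]
T3·…·T1 = [5/13 24/13 0; -12/13 10/13 0; 0 0 1]

T = [5/13 24/13 0; -12/13 10/13 0; 0 0 1]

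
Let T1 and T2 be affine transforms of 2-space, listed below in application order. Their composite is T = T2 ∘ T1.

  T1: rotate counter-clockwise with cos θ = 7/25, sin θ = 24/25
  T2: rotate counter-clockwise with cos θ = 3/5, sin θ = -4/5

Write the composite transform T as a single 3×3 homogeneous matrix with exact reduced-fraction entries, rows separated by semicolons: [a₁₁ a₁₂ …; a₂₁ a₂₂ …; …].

T1 = [7/25 -24/25 0; 24/25 7/25 0; 0 0 1]
T2·T1 = [117/125 -44/125 0; 44/125 117/125 0; 0 0 1]

T = [117/125 -44/125 0; 44/125 117/125 0; 0 0 1]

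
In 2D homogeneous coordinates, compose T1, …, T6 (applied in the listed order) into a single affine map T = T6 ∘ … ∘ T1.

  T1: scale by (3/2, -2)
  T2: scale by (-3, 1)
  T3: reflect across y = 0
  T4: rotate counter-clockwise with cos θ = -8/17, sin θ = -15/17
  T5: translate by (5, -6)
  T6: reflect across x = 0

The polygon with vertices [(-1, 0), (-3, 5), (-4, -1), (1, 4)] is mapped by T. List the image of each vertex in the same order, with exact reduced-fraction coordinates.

image vertices: (-49/17, -339/34), (-127/17, -769/34), (89/17, -356/17), (-241/17, -197/34)

T1 scale by (3/2, -2): (-1, 0) → (-3/2, 0); (-3, 5) → (-9/2, -10); (-4, -1) → (-6, 2); (1, 4) → (3/2, -8)
T2 scale by (-3, 1): (-3/2, 0) → (9/2, 0); (-9/2, -10) → (27/2, -10); (-6, 2) → (18, 2); (3/2, -8) → (-9/2, -8)
T3 reflect across y = 0: (9/2, 0) → (9/2, 0); (27/2, -10) → (27/2, 10); (18, 2) → (18, -2); (-9/2, -8) → (-9/2, 8)
T4 rotate counter-clockwise with cos θ = -8/17, sin θ = -15/17: (9/2, 0) → (-36/17, -135/34); (27/2, 10) → (42/17, -565/34); (18, -2) → (-174/17, -254/17); (-9/2, 8) → (156/17, 7/34)
T5 translate by (5, -6): (-36/17, -135/34) → (49/17, -339/34); (42/17, -565/34) → (127/17, -769/34); (-174/17, -254/17) → (-89/17, -356/17); (156/17, 7/34) → (241/17, -197/34)
T6 reflect across x = 0: (49/17, -339/34) → (-49/17, -339/34); (127/17, -769/34) → (-127/17, -769/34); (-89/17, -356/17) → (89/17, -356/17); (241/17, -197/34) → (-241/17, -197/34)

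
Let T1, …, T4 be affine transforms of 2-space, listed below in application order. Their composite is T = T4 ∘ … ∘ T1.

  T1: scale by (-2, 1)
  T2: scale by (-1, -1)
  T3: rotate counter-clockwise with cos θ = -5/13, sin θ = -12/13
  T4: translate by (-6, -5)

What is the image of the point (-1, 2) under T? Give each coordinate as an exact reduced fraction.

T(p) = (-92/13, -31/13)

T1 scale by (-2, 1): (-1, 2) → (2, 2)
T2 scale by (-1, -1): (2, 2) → (-2, -2)
T3 rotate counter-clockwise with cos θ = -5/13, sin θ = -12/13: (-2, -2) → (-14/13, 34/13)
T4 translate by (-6, -5): (-14/13, 34/13) → (-92/13, -31/13)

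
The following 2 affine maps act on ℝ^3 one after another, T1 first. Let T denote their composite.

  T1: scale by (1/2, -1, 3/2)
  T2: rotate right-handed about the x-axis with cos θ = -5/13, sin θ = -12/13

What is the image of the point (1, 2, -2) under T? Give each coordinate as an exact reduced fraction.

T(p) = (1/2, -2, 3)

T1 scale by (1/2, -1, 3/2): (1, 2, -2) → (1/2, -2, -3)
T2 rotate right-handed about the x-axis with cos θ = -5/13, sin θ = -12/13: (1/2, -2, -3) → (1/2, -2, 3)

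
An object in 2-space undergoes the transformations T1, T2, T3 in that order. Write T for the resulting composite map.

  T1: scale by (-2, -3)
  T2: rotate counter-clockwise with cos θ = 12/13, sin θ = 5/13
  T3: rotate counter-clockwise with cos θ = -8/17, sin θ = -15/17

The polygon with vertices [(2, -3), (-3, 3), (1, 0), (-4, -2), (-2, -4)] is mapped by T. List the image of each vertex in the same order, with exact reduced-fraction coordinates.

image vertices: (2064/221, 691/221), (-162/17, -87/17), (42/221, 440/221), (1152/221, -1886/221), (2556/221, -1132/221)

T1 scale by (-2, -3): (2, -3) → (-4, 9); (-3, 3) → (6, -9); (1, 0) → (-2, 0); (-4, -2) → (8, 6); (-2, -4) → (4, 12)
T2 rotate counter-clockwise with cos θ = 12/13, sin θ = 5/13: (-4, 9) → (-93/13, 88/13); (6, -9) → (9, -6); (-2, 0) → (-24/13, -10/13); (8, 6) → (66/13, 112/13); (4, 12) → (-12/13, 164/13)
T3 rotate counter-clockwise with cos θ = -8/17, sin θ = -15/17: (-93/13, 88/13) → (2064/221, 691/221); (9, -6) → (-162/17, -87/17); (-24/13, -10/13) → (42/221, 440/221); (66/13, 112/13) → (1152/221, -1886/221); (-12/13, 164/13) → (2556/221, -1132/221)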